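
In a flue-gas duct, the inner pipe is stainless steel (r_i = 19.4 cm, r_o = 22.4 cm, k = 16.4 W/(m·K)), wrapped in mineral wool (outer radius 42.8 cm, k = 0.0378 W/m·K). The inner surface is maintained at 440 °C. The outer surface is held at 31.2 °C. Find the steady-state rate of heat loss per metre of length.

Treat each layer as a resistance in series:
  R'_stainless steel = ln(0.224/0.194)/(2πk) = 0.1438/(2π·16.4) = 0.001395 m·K/W
  R'_mineral wool = ln(0.428/0.224)/(2πk) = 0.6475/(2π·0.0378) = 2.726 m·K/W
ΣR = 0.001395 + 2.726 = 2.727 m·K/W
Q' = ΔT/ΣR = (440 °C − 31.2 °C)/2.727 = 150 W/m

Q' = 150 W/m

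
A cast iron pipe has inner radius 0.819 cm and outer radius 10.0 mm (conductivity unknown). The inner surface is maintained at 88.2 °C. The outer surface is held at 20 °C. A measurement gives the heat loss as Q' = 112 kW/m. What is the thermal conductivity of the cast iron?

ΣR = ΔT/Q' = |88.2 − 20|/1.12×10^5 = 6.089×10^-4 m·K/W
ln(r₂/r₁)/(2πk) = 6.089×10^-4 ⇒ k = 0.1997/(2π·6.089×10^-4) = 52.2 W/m·K

k = 52.2 W/m·K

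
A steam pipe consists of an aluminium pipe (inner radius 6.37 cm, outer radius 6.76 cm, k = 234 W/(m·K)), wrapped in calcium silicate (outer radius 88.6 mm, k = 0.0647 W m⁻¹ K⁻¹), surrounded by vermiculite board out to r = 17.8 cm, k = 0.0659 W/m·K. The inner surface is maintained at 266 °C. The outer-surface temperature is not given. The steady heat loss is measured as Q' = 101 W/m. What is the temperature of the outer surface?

T_out = 28.6 °C

Sum the resistances:
  R'_aluminium = ln(0.0676/0.0637)/(2πk) = 0.05942/(2π·234) = 4.042×10^-5 m·K/W
  R'_calcium silicate = ln(0.0886/0.0676)/(2πk) = 0.2705/(2π·0.0647) = 0.6655 m·K/W
  R'_vermiculite board = ln(0.178/0.0886)/(2πk) = 0.6977/(2π·0.0659) = 1.685 m·K/W
ΣR = 2.350 m·K/W
ΔT = Q'·ΣR = 101 × 2.350 = 237.4 K
Heat flows outward, so T_out = T_in − ΔT = 266 − 237.4 = 28.6 °C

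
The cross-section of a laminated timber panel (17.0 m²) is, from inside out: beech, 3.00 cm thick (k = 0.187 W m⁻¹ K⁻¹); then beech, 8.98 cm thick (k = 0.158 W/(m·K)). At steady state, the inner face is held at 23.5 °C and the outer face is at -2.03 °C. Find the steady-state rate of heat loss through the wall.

Series thermal resistances, inner to outer:
  R_beech = L/(kA) = 0.0300/(0.187·17.0) = 0.009437 K/W
  R_beech = L/(kA) = 0.0898/(0.158·17.0) = 0.03343 K/W
ΣR = 0.009437 + 0.03343 = 0.04287 K/W
Q = ΔT/ΣR = (23.5 °C − -2.03 °C)/0.04287 = 596 W

Q = 596 W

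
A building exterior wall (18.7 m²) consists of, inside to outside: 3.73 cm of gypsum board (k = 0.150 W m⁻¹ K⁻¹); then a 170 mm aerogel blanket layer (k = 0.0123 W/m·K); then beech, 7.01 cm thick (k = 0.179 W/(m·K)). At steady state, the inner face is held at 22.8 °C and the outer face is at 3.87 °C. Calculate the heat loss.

Series thermal resistances, inner to outer:
  R_gypsum board = L/(kA) = 0.0373/(0.150·18.7) = 0.01330 K/W
  R_aerogel blanket = L/(kA) = 0.170/(0.0123·18.7) = 0.7391 K/W
  R_beech = L/(kA) = 0.0701/(0.179·18.7) = 0.02094 K/W
ΣR = 0.01330 + 0.7391 + 0.02094 = 0.7733 K/W
Q = ΔT/ΣR = (22.8 °C − 3.87 °C)/0.7733 = 24.5 W

Q = 24.5 W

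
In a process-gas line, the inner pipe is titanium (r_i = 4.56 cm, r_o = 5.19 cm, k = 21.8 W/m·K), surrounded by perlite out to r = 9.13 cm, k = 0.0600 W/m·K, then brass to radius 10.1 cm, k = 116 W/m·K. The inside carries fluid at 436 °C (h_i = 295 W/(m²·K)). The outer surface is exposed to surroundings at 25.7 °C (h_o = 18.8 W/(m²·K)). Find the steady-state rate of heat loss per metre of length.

Q' = 257 W/m

Treat each layer as a resistance in series:
  R'_conv,in = 1/(2πr h) = 1/(2π·0.0456·295) = 0.01183 m·K/W
  R'_titanium = ln(0.0519/0.0456)/(2πk) = 0.1294/(2π·21.8) = 9.448×10^-4 m·K/W
  R'_perlite = ln(0.0913/0.0519)/(2πk) = 0.5648/(2π·0.0600) = 1.498 m·K/W
  R'_brass = ln(0.101/0.0913)/(2πk) = 0.1010/(2π·116) = 1.385×10^-4 m·K/W
  R'_conv,out = 1/(2πr h) = 1/(2π·0.101·18.8) = 0.08382 m·K/W
ΣR = 0.01183 + 9.448×10^-4 + 1.498 + 1.385×10^-4 + 0.08382 = 1.595 m·K/W
Q' = ΔT/ΣR = (436 °C − 25.7 °C)/1.595 = 257 W/m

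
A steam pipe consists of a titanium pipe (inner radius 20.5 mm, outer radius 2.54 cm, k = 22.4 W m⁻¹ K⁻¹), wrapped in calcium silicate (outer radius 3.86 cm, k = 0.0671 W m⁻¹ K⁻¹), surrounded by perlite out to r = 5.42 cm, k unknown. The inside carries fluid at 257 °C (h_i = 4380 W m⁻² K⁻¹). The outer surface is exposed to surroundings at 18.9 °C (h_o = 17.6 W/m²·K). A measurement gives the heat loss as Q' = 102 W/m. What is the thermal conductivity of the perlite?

ΣR = ΔT/Q' = |257 − 18.9|/102 = 2.334 m·K/W
Known resistances:
  R'_conv,in = 1/(2πr h) = 1/(2π·0.0205·4380) = 0.001773 m·K/W
  R'_titanium = ln(0.0254/0.0205)/(2πk) = 0.2143/(2π·22.4) = 0.001523 m·K/W
  R'_calcium silicate = ln(0.0386/0.0254)/(2πk) = 0.4185/(2π·0.0671) = 0.9927 m·K/W
  R'_conv,out = 1/(2πr h) = 1/(2π·0.0542·17.6) = 0.1668 m·K/W
R_perlite = ΣR − ΣR_known = 2.334 − 1.163 = 1.171 m·K/W
ln(r₂/r₁)/(2πk) = 1.171 ⇒ k = 0.3394/(2π·1.171) = 0.0461 W/m·K

k = 0.0461 W/m·K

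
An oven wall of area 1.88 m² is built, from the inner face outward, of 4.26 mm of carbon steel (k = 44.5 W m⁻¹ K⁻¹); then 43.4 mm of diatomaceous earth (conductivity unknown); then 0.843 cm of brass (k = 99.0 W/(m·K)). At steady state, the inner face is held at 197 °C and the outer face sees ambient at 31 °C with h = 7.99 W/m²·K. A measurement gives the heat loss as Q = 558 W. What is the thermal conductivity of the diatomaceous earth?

k = 0.100 W/m·K

ΣR = ΔT/Q = |197 − 31|/558 = 0.2975 K/W
Known resistances:
  R_carbon steel = L/(kA) = 0.00426/(44.5·1.88) = 5.092×10^-5 K/W
  R_brass = L/(kA) = 0.00843/(99.0·1.88) = 4.529×10^-5 K/W
  R_conv,out = 1/(hA) = 1/(7.99·1.88) = 0.06657 K/W
R_diatomaceous earth = ΣR − ΣR_known = 0.2975 − 0.06667 = 0.2308 K/W
L/(kA) = 0.2308 ⇒ k = 0.0434/(0.2308·1.88) = 0.100 W/m·K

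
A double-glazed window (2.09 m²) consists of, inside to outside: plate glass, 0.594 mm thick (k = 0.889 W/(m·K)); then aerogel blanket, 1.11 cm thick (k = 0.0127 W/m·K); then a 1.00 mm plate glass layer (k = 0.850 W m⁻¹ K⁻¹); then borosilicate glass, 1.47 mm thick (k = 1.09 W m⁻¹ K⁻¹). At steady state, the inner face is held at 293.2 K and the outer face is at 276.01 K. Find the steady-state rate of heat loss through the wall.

Q = 41.0 W

Series thermal resistances, inner to outer:
  R_plate glass = L/(kA) = 5.94×10^-4/(0.889·2.09) = 3.197×10^-4 K/W
  R_aerogel blanket = L/(kA) = 0.0111/(0.0127·2.09) = 0.4182 K/W
  R_plate glass = L/(kA) = 0.00100/(0.850·2.09) = 5.629×10^-4 K/W
  R_borosilicate glass = L/(kA) = 0.00147/(1.09·2.09) = 6.453×10^-4 K/W
ΣR = 3.197×10^-4 + 0.4182 + 5.629×10^-4 + 6.453×10^-4 = 0.4197 K/W
Q = ΔT/ΣR = (293.2 K − 276.01 K)/0.4197 = 41.0 W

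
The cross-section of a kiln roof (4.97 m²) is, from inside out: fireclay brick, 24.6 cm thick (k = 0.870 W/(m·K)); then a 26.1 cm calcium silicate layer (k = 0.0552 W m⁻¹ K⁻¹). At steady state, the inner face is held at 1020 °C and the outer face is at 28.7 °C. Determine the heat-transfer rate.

Resistance network (inner→outer):
  R_fireclay brick = L/(kA) = 0.246/(0.870·4.97) = 0.05689 K/W
  R_calcium silicate = L/(kA) = 0.261/(0.0552·4.97) = 0.9514 K/W
ΣR = 0.05689 + 0.9514 = 1.008 K/W
Q = ΔT/ΣR = (1020 °C − 28.7 °C)/1.008 = 983 W

Q = 983 W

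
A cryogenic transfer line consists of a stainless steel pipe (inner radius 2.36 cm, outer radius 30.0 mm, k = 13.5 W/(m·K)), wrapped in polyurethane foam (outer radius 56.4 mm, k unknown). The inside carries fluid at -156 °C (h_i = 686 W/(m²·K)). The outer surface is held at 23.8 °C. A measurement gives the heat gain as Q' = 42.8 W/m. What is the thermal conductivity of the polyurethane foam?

ΣR = ΔT/Q' = |-156 − 23.8|/42.8 = 4.201 m·K/W
Known resistances:
  R'_conv,in = 1/(2πr h) = 1/(2π·0.0236·686) = 0.009831 m·K/W
  R'_stainless steel = ln(0.0300/0.0236)/(2πk) = 0.2400/(2π·13.5) = 0.002829 m·K/W
R_polyurethane foam = ΣR − ΣR_known = 4.201 − 0.01266 = 4.188 m·K/W
ln(r₂/r₁)/(2πk) = 4.188 ⇒ k = 0.6313/(2π·4.188) = 0.0240 W/m·K

k = 0.0240 W/m·K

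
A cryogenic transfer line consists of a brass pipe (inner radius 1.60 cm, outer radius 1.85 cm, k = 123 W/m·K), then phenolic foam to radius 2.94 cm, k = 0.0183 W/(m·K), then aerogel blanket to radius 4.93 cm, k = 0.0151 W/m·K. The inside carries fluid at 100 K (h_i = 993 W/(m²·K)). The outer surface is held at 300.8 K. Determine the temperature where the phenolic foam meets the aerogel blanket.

T = 185.5 K

Series thermal resistances, inner to outer:
  R'_conv,in = 1/(2πr h) = 1/(2π·0.0160·993) = 0.01002 m·K/W
  R'_brass = ln(0.0185/0.0160)/(2πk) = 0.1452/(2π·123) = 1.879×10^-4 m·K/W
  R'_phenolic foam = ln(0.0294/0.0185)/(2πk) = 0.4632/(2π·0.0183) = 4.029 m·K/W
  R'_aerogel blanket = ln(0.0493/0.0294)/(2πk) = 0.5169/(2π·0.0151) = 5.448 m·K/W
ΣR = 0.01002 + 1.879×10^-4 + 4.029 + 5.448 = 9.487 m·K/W
Q' = ΔT/ΣR = (100 K − 300.8 K)/9.487 = -21.17 W/m
From the inner boundary to the phenolic foam/aerogel blanket interface, ΣR_partial = 4.039 m·K/W.
T_interface = T_in − Q'·ΣR_partial = 100 K − (-21.17)(4.039) = 185.5 K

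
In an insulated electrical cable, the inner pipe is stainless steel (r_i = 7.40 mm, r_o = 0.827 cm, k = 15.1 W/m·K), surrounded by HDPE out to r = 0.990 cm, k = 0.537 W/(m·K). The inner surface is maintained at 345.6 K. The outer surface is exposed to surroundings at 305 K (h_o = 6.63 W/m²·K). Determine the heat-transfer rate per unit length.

Q' = 16.4 W/m

Treat each layer as a resistance in series:
  R'_stainless steel = ln(0.00827/0.00740)/(2πk) = 0.1112/(2π·15.1) = 0.001172 m·K/W
  R'_HDPE = ln(0.00990/0.00827)/(2πk) = 0.1799/(2π·0.537) = 0.05332 m·K/W
  R'_conv,out = 1/(2πr h) = 1/(2π·0.00990·6.63) = 2.425 m·K/W
ΣR = 0.001172 + 0.05332 + 2.425 = 2.479 m·K/W
Q' = ΔT/ΣR = (345.6 K − 305 K)/2.479 = 16.4 W/m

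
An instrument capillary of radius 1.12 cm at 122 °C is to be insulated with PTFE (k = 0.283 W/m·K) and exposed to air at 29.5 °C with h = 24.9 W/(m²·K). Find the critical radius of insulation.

r_cr = 1.14 cm

For a cylinder, r_cr = k_ins/h = 0.283/24.9 = 0.0114 m = 1.14 cm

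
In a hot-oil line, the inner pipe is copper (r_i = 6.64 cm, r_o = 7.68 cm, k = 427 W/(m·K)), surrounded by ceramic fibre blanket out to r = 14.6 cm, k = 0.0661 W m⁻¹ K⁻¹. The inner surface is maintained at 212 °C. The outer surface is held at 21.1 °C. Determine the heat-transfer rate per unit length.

Q' = 123 W/m

Series thermal resistances, inner to outer:
  R'_copper = ln(0.0768/0.0664)/(2πk) = 0.1455/(2π·427) = 5.423×10^-5 m·K/W
  R'_ceramic fibre blanket = ln(0.146/0.0768)/(2πk) = 0.6424/(2π·0.0661) = 1.547 m·K/W
ΣR = 5.423×10^-5 + 1.547 = 1.547 m·K/W
Q' = ΔT/ΣR = (212 °C − 21.1 °C)/1.547 = 123 W/m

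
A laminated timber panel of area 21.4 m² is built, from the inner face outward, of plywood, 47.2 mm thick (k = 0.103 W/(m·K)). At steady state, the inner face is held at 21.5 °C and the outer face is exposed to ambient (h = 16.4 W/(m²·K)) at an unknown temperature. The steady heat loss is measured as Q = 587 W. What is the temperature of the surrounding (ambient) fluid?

T_out = 7.26 °C

Series resistances:
  R_plywood = L/(kA) = 0.0472/(0.103·21.4) = 0.02141 K/W
  R_conv,out = 1/(hA) = 1/(16.4·21.4) = 0.002849 K/W
ΣR = 0.02426 K/W
ΔT = Q·ΣR = 587 × 0.02426 = 14.24 K
Heat flows outward, so T_out = T_in − ΔT = 21.5 − 14.24 = 7.26 °C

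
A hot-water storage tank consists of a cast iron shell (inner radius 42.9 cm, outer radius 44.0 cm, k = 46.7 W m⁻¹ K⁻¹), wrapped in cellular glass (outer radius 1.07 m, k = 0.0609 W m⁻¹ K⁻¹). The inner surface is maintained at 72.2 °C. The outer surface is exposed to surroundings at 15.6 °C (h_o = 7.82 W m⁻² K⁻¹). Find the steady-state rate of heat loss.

Q = 32.2 W

Treat each layer as a resistance in series:
  R_cast iron = (1/0.429 − 1/0.440)/(4πk) = 0.05828/(4π·46.7) = 9.930×10^-5 K/W
  R_cellular glass = (1/0.440 − 1/1.07)/(4πk) = 1.338/(4π·0.0609) = 1.749 K/W
  R_conv,out = 1/(4πr²h) = 1/(4π·1.07²·7.82) = 0.008888 K/W
ΣR = 9.930×10^-5 + 1.749 + 0.008888 = 1.758 K/W
Q = ΔT/ΣR = (72.2 °C − 15.6 °C)/1.758 = 32.2 W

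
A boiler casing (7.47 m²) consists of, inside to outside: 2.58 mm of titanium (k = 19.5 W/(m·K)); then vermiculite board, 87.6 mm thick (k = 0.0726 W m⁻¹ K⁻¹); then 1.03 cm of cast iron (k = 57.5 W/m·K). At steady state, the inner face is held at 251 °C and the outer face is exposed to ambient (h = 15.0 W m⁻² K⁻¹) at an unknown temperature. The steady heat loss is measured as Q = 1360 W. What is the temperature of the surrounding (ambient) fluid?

T_out = 19.1 °C

Sum the resistances:
  R_titanium = L/(kA) = 0.00258/(19.5·7.47) = 1.771×10^-5 K/W
  R_vermiculite board = L/(kA) = 0.0876/(0.0726·7.47) = 0.1615 K/W
  R_cast iron = L/(kA) = 0.0103/(57.5·7.47) = 2.398×10^-5 K/W
  R_conv,out = 1/(hA) = 1/(15.0·7.47) = 0.008925 K/W
ΣR = 0.1705 K/W
ΔT = Q·ΣR = 1360 × 0.1705 = 231.9 K
Heat flows outward, so T_out = T_in − ΔT = 251 − 231.9 = 19.1 °C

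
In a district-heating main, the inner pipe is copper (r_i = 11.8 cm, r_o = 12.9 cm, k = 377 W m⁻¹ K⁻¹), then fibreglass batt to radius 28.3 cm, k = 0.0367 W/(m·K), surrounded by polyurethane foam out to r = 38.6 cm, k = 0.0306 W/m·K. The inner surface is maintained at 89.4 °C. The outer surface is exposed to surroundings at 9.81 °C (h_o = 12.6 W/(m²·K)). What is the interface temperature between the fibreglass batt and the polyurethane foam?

Treat each layer as a resistance in series:
  R'_copper = ln(0.129/0.118)/(2πk) = 0.08913/(2π·377) = 3.763×10^-5 m·K/W
  R'_fibreglass batt = ln(0.283/0.129)/(2πk) = 0.7856/(2π·0.0367) = 3.407 m·K/W
  R'_polyurethane foam = ln(0.386/0.283)/(2πk) = 0.3104/(2π·0.0306) = 1.614 m·K/W
  R'_conv,out = 1/(2πr h) = 1/(2π·0.386·12.6) = 0.03272 m·K/W
ΣR = 3.763×10^-5 + 3.407 + 1.614 + 0.03272 = 5.054 m·K/W
Q' = ΔT/ΣR = (89.4 °C − 9.81 °C)/5.054 = 15.75 W/m
From the inner boundary to the fibreglass batt/polyurethane foam interface, ΣR_partial = 3.407 m·K/W.
T_interface = T_in − Q'·ΣR_partial = 89.4 °C − (15.75)(3.407) = 35.7 °C

T = 35.7 °C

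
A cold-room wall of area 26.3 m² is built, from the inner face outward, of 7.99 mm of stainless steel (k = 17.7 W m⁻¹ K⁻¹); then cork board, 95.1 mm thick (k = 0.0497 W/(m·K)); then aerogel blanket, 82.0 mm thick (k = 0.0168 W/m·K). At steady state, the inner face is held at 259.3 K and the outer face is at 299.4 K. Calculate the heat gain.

Resistance network (inner→outer):
  R_stainless steel = L/(kA) = 0.00799/(17.7·26.3) = 1.716×10^-5 K/W
  R_cork board = L/(kA) = 0.0951/(0.0497·26.3) = 0.07276 K/W
  R_aerogel blanket = L/(kA) = 0.0820/(0.0168·26.3) = 0.1856 K/W
ΣR = 1.716×10^-5 + 0.07276 + 0.1856 = 0.2584 K/W
Q = ΔT/ΣR = (259.3 K − 299.4 K)/0.2584 = -155 W
(Negative Q ⇒ heat flows inward; heat gain = 155 W.)

Q = 155 W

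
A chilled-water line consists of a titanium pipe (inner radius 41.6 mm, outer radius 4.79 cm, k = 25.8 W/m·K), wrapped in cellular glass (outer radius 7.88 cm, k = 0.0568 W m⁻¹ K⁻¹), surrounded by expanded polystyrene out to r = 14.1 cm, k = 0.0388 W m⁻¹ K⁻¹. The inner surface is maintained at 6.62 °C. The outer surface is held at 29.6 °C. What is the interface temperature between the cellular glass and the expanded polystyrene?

Treat each layer as a resistance in series:
  R'_titanium = ln(0.0479/0.0416)/(2πk) = 0.1410/(2π·25.8) = 8.699×10^-4 m·K/W
  R'_cellular glass = ln(0.0788/0.0479)/(2πk) = 0.4978/(2π·0.0568) = 1.395 m·K/W
  R'_expanded polystyrene = ln(0.141/0.0788)/(2πk) = 0.5818/(2π·0.0388) = 2.387 m·K/W
ΣR = 8.699×10^-4 + 1.395 + 2.387 = 3.783 m·K/W
Q' = ΔT/ΣR = (6.62 °C − 29.6 °C)/3.783 = -6.075 W/m
From the inner boundary to the cellular glass/expanded polystyrene interface, ΣR_partial = 1.396 m·K/W.
T_interface = T_in − Q'·ΣR_partial = 6.62 °C − (-6.075)(1.396) = 15.1 °C

T = 15.1 °C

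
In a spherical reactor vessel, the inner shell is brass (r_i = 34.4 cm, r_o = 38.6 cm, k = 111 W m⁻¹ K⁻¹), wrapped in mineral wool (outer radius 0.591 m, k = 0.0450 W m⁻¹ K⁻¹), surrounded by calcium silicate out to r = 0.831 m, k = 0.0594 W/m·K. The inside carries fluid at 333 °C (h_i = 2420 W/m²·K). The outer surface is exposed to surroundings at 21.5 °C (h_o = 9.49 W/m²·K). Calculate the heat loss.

Q = 138 W

Treat each layer as a resistance in series:
  R_conv,in = 1/(4πr²h) = 1/(4π·0.344²·2420) = 2.779×10^-4 K/W
  R_brass = (1/0.344 − 1/0.386)/(4πk) = 0.3163/(4π·111) = 2.268×10^-4 K/W
  R_mineral wool = (1/0.386 − 1/0.591)/(4πk) = 0.8986/(4π·0.0450) = 1.589 K/W
  R_calcium silicate = (1/0.591 − 1/0.831)/(4πk) = 0.4887/(4π·0.0594) = 0.6547 K/W
  R_conv,out = 1/(4πr²h) = 1/(4π·0.831²·9.49) = 0.01214 K/W
ΣR = 2.779×10^-4 + 2.268×10^-4 + 1.589 + 0.6547 + 0.01214 = 2.256 K/W
Q = ΔT/ΣR = (333 °C − 21.5 °C)/2.256 = 138 W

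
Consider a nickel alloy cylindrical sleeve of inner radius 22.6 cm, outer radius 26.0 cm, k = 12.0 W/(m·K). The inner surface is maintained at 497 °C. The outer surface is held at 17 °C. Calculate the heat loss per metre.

Q' = 2πk·ΔT/ln(r₂/r₁) = 2π × 12.0 × 480 / ln(0.260/0.226) = 2.58×10^5 W/m

Q' = 2.58×10^5 W/m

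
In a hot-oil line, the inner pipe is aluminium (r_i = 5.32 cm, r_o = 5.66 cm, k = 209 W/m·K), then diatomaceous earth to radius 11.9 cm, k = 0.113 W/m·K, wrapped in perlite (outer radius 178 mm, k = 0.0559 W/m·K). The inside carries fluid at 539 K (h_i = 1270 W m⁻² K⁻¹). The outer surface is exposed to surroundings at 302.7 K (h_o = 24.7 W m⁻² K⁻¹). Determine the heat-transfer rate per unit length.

Q' = 106 W/m

Treat each layer as a resistance in series:
  R'_conv,in = 1/(2πr h) = 1/(2π·0.0532·1270) = 0.002356 m·K/W
  R'_aluminium = ln(0.0566/0.0532)/(2πk) = 0.06195/(2π·209) = 4.718×10^-5 m·K/W
  R'_diatomaceous earth = ln(0.119/0.0566)/(2πk) = 0.7431/(2π·0.113) = 1.047 m·K/W
  R'_perlite = ln(0.178/0.119)/(2πk) = 0.4027/(2π·0.0559) = 1.146 m·K/W
  R'_conv,out = 1/(2πr h) = 1/(2π·0.178·24.7) = 0.03620 m·K/W
ΣR = 0.002356 + 4.718×10^-5 + 1.047 + 1.146 + 0.03620 = 2.232 m·K/W
Q' = ΔT/ΣR = (539 K − 302.7 K)/2.232 = 106 W/m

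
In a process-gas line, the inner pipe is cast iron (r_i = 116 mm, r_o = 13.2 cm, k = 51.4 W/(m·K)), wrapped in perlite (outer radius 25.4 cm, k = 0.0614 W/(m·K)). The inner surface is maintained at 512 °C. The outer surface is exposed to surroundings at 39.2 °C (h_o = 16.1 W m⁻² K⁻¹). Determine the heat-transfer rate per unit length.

Q' = 272 W/m

Series thermal resistances, inner to outer:
  R'_cast iron = ln(0.132/0.116)/(2πk) = 0.1292/(2π·51.4) = 4.001×10^-4 m·K/W
  R'_perlite = ln(0.254/0.132)/(2πk) = 0.6545/(2π·0.0614) = 1.697 m·K/W
  R'_conv,out = 1/(2πr h) = 1/(2π·0.254·16.1) = 0.03892 m·K/W
ΣR = 4.001×10^-4 + 1.697 + 0.03892 = 1.736 m·K/W
Q' = ΔT/ΣR = (512 °C − 39.2 °C)/1.736 = 272 W/m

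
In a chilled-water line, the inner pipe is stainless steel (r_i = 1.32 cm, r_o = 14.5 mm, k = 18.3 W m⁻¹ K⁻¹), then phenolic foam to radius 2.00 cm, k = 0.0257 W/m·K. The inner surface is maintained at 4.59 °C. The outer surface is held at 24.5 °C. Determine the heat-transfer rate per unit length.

Resistance network (inner→outer):
  R'_stainless steel = ln(0.0145/0.0132)/(2πk) = 0.09393/(2π·18.3) = 8.169×10^-4 m·K/W
  R'_phenolic foam = ln(0.0200/0.0145)/(2πk) = 0.3216/(2π·0.0257) = 1.992 m·K/W
ΣR = 8.169×10^-4 + 1.992 = 1.993 m·K/W
Q' = ΔT/ΣR = (4.59 °C − 24.5 °C)/1.993 = -9.99 W/m
(Negative Q' ⇒ heat flows inward; heat gain = 9.99 W/m.)

Q' = 9.99 W/m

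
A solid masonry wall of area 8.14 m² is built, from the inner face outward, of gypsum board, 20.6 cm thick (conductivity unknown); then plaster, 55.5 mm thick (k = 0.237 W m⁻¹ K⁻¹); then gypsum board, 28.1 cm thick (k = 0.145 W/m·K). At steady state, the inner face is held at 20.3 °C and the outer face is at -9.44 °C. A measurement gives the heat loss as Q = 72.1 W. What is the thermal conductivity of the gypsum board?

ΣR = ΔT/Q = |20.3 − -9.44|/72.1 = 0.4125 K/W
Known resistances:
  R_plaster = L/(kA) = 0.0555/(0.237·8.14) = 0.02877 K/W
  R_gypsum board = L/(kA) = 0.281/(0.145·8.14) = 0.2381 K/W
R_gypsum board = ΣR − ΣR_known = 0.4125 − 0.2669 = 0.1456 K/W
L/(kA) = 0.1456 ⇒ k = 0.206/(0.1456·8.14) = 0.174 W/m·K

k = 0.174 W/m·K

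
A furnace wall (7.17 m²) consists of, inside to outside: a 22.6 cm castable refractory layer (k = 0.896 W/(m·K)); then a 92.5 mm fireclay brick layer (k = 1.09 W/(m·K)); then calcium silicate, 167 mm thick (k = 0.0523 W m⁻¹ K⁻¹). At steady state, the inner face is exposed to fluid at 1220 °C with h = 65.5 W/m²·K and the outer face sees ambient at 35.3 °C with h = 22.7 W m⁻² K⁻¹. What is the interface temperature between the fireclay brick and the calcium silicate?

T = 1104 °C

Series thermal resistances, inner to outer:
  R_conv,in = 1/(hA) = 1/(65.5·7.17) = 0.002129 K/W
  R_castable refractory = L/(kA) = 0.226/(0.896·7.17) = 0.03518 K/W
  R_fireclay brick = L/(kA) = 0.0925/(1.09·7.17) = 0.01184 K/W
  R_calcium silicate = L/(kA) = 0.167/(0.0523·7.17) = 0.4453 K/W
  R_conv,out = 1/(hA) = 1/(22.7·7.17) = 0.006144 K/W
ΣR = 0.002129 + 0.03518 + 0.01184 + 0.4453 + 0.006144 = 0.5006 K/W
Q = ΔT/ΣR = (1220 °C − 35.3 °C)/0.5006 = 2367 W
From the inner boundary to the fireclay brick/calcium silicate interface, ΣR_partial = 0.04915 K/W.
T_interface = T_in − Q·ΣR_partial = 1220 °C − (2367)(0.04915) = 1104 °C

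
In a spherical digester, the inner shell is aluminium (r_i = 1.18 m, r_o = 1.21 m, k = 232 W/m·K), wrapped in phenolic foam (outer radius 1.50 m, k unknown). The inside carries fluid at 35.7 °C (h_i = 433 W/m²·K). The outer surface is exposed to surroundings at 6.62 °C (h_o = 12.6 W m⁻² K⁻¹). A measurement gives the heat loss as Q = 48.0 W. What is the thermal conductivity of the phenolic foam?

ΣR = ΔT/Q = |35.7 − 6.62|/48.0 = 0.6058 K/W
Known resistances:
  R_conv,in = 1/(4πr²h) = 1/(4π·1.18²·433) = 1.320×10^-4 K/W
  R_aluminium = (1/1.18 − 1/1.21)/(4πk) = 0.02101/(4π·232) = 7.207×10^-6 K/W
  R_conv,out = 1/(4πr²h) = 1/(4π·1.50²·12.6) = 0.002807 K/W
R_phenolic foam = ΣR − ΣR_known = 0.6058 − 0.002946 = 0.6029 K/W
(1/r₁−1/r₂)/(4πk) = 0.6029 ⇒ k = 0.1598/(4π·0.6029) = 0.0211 W/m·K

k = 0.0211 W/m·K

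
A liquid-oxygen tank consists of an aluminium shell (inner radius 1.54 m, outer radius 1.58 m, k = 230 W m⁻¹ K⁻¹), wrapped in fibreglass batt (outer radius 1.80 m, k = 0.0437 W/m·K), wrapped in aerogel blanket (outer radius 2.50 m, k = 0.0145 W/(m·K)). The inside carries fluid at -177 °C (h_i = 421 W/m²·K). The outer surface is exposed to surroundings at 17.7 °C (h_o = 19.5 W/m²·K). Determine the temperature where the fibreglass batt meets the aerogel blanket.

T = -149 °C

Treat each layer as a resistance in series:
  R_conv,in = 1/(4πr²h) = 1/(4π·1.54²·421) = 7.970×10^-5 K/W
  R_aluminium = (1/1.54 − 1/1.58)/(4πk) = 0.01644/(4π·230) = 5.688×10^-6 K/W
  R_fibreglass batt = (1/1.58 − 1/1.80)/(4πk) = 0.07736/(4π·0.0437) = 0.1409 K/W
  R_aerogel blanket = (1/1.80 − 1/2.50)/(4πk) = 0.1556/(4π·0.0145) = 0.8537 K/W
  R_conv,out = 1/(4πr²h) = 1/(4π·2.50²·19.5) = 6.529×10^-4 K/W
ΣR = 7.970×10^-5 + 5.688×10^-6 + 0.1409 + 0.8537 + 6.529×10^-4 = 0.9953 K/W
Q = ΔT/ΣR = (-177 °C − 17.7 °C)/0.9953 = -195.6 W
From the inner boundary to the fibreglass batt/aerogel blanket interface, ΣR_partial = 0.1410 K/W.
T_interface = T_in − Q·ΣR_partial = -177 °C − (-195.6)(0.1410) = -149 °C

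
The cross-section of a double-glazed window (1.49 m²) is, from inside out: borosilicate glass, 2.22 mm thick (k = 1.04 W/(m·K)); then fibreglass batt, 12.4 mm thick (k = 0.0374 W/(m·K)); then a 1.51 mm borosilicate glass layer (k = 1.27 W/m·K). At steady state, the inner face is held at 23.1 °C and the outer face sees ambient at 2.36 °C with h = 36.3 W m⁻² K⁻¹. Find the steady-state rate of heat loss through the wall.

Q = 85.3 W

Treat each layer as a resistance in series:
  R_borosilicate glass = L/(kA) = 0.00222/(1.04·1.49) = 0.001433 K/W
  R_fibreglass batt = L/(kA) = 0.0124/(0.0374·1.49) = 0.2225 K/W
  R_borosilicate glass = L/(kA) = 0.00151/(1.27·1.49) = 7.980×10^-4 K/W
  R_conv,out = 1/(hA) = 1/(36.3·1.49) = 0.01849 K/W
ΣR = 0.001433 + 0.2225 + 7.980×10^-4 + 0.01849 = 0.2432 K/W
Q = ΔT/ΣR = (23.1 °C − 2.36 °C)/0.2432 = 85.3 W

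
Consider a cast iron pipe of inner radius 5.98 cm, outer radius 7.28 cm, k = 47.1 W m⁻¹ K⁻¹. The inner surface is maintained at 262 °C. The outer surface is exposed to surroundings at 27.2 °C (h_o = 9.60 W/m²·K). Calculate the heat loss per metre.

Q' = 1030 W/m

Series thermal resistances, inner to outer:
  R'_cast iron = ln(0.0728/0.0598)/(2πk) = 0.1967/(2π·47.1) = 6.647×10^-4 m·K/W
  R'_conv,out = 1/(2πr h) = 1/(2π·0.0728·9.60) = 0.2277 m·K/W
ΣR = 6.647×10^-4 + 0.2277 = 0.2284 m·K/W
Q' = ΔT/ΣR = (262 °C − 27.2 °C)/0.2284 = 1030 W/m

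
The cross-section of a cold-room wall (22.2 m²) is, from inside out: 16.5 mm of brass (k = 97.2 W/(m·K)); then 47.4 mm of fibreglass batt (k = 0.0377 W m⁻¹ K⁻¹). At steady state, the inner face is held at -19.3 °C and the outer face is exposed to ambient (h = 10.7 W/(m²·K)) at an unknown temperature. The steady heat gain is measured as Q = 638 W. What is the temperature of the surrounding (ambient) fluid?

T_out = 19.5 °C

Sum the resistances:
  R_brass = L/(kA) = 0.0165/(97.2·22.2) = 7.647×10^-6 K/W
  R_fibreglass batt = L/(kA) = 0.0474/(0.0377·22.2) = 0.05663 K/W
  R_conv,out = 1/(hA) = 1/(10.7·22.2) = 0.004210 K/W
ΣR = 0.06085 K/W
ΔT = Q·ΣR = 638 × 0.06085 = 38.82 K
Heat flows inward, so T_out = T_in + ΔT = -19.3 + 38.82 = 19.5 °C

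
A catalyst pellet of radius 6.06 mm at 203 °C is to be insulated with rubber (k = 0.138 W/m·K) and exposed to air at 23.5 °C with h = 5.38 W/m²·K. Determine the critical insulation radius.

For a sphere, r_cr = 2k_ins/h = 2·0.138/5.38 = 0.0513 m = 5.13 cm

r_cr = 5.13 cm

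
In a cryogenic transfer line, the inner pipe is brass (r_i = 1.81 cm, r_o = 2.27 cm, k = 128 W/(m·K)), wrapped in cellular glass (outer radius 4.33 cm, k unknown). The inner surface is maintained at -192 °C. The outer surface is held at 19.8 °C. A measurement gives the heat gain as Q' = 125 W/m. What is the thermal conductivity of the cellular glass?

ΣR = ΔT/Q' = |-192 − 19.8|/125 = 1.694 m·K/W
Known resistances:
  R'_brass = ln(0.0227/0.0181)/(2πk) = 0.2265/(2π·128) = 2.816×10^-4 m·K/W
R_cellular glass = ΣR − ΣR_known = 1.694 − 2.816×10^-4 = 1.694 m·K/W
ln(r₂/r₁)/(2πk) = 1.694 ⇒ k = 0.6458/(2π·1.694) = 0.0607 W/m·K

k = 0.0607 W/m·K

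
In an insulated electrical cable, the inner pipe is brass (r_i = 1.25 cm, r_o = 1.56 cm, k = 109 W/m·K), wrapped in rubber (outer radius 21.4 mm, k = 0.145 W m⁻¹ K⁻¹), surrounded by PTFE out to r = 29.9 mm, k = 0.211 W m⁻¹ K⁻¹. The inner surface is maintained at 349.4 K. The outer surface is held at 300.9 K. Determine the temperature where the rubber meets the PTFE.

T = 321.3 K

Treat each layer as a resistance in series:
  R'_brass = ln(0.0156/0.0125)/(2πk) = 0.2215/(2π·109) = 3.235×10^-4 m·K/W
  R'_rubber = ln(0.0214/0.0156)/(2πk) = 0.3161/(2π·0.145) = 0.3470 m·K/W
  R'_PTFE = ln(0.0299/0.0214)/(2πk) = 0.3345/(2π·0.211) = 0.2523 m·K/W
ΣR = 3.235×10^-4 + 0.3470 + 0.2523 = 0.5996 m·K/W
Q' = ΔT/ΣR = (349.4 K − 300.9 K)/0.5996 = 80.89 W/m
From the inner boundary to the rubber/PTFE interface, ΣR_partial = 0.3473 m·K/W.
T_interface = T_in − Q'·ΣR_partial = 349.4 K − (80.89)(0.3473) = 321.3 K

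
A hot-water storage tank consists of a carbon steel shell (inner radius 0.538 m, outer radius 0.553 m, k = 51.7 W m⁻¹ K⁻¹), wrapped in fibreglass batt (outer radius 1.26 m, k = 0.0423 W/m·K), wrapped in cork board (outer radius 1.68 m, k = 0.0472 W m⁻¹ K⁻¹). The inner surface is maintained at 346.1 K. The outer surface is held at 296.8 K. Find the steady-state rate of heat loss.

Q = 22.0 W

Treat each layer as a resistance in series:
  R_carbon steel = (1/0.538 − 1/0.553)/(4πk) = 0.05042/(4π·51.7) = 7.760×10^-5 K/W
  R_fibreglass batt = (1/0.553 − 1/1.26)/(4πk) = 1.015/(4π·0.0423) = 1.909 K/W
  R_cork board = (1/1.26 − 1/1.68)/(4πk) = 0.1984/(4π·0.0472) = 0.3345 K/W
ΣR = 7.760×10^-5 + 1.909 + 0.3345 = 2.244 K/W
Q = ΔT/ΣR = (346.1 K − 296.8 K)/2.244 = 22.0 W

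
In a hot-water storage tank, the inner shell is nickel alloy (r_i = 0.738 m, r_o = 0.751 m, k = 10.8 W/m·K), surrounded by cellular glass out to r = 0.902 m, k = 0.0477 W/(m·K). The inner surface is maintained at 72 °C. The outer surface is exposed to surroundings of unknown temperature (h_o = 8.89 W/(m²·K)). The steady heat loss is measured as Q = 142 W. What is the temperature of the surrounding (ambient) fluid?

Sum the resistances:
  R_nickel alloy = (1/0.738 − 1/0.751)/(4πk) = 0.02346/(4π·10.8) = 1.728×10^-4 K/W
  R_cellular glass = (1/0.751 − 1/0.902)/(4πk) = 0.2229/(4π·0.0477) = 0.3719 K/W
  R_conv,out = 1/(4πr²h) = 1/(4π·0.902²·8.89) = 0.01100 K/W
ΣR = 0.3831 K/W
ΔT = Q·ΣR = 142 × 0.3831 = 54.40 K
Heat flows outward, so T_out = T_in − ΔT = 72 − 54.40 = 17.6 °C

T_out = 17.6 °C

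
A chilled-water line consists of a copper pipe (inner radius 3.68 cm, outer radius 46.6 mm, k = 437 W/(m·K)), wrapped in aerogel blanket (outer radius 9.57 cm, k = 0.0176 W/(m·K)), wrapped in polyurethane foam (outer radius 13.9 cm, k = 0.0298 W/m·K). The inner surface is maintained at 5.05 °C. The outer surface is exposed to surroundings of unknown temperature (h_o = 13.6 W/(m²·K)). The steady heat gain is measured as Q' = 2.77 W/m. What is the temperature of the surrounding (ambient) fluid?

Sum the resistances:
  R'_copper = ln(0.0466/0.0368)/(2πk) = 0.2361/(2π·437) = 8.599×10^-5 m·K/W
  R'_aerogel blanket = ln(0.0957/0.0466)/(2πk) = 0.7196/(2π·0.0176) = 6.507 m·K/W
  R'_polyurethane foam = ln(0.139/0.0957)/(2πk) = 0.3733/(2π·0.0298) = 1.993 m·K/W
  R'_conv,out = 1/(2πr h) = 1/(2π·0.139·13.6) = 0.08419 m·K/W
ΣR = 8.585 m·K/W
ΔT = Q'·ΣR = 2.77 × 8.585 = 23.78 K
Heat flows inward, so T_out = T_in + ΔT = 5.05 + 23.78 = 28.8 °C

T_out = 28.8 °C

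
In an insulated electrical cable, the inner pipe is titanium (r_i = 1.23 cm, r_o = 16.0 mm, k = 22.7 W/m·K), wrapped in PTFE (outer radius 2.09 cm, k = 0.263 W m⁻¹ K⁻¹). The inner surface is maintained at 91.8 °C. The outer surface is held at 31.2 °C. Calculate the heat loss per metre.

Q' = 371 W/m

Series thermal resistances, inner to outer:
  R'_titanium = ln(0.0160/0.0123)/(2πk) = 0.2630/(2π·22.7) = 0.001844 m·K/W
  R'_PTFE = ln(0.0209/0.0160)/(2πk) = 0.2672/(2π·0.263) = 0.1617 m·K/W
ΣR = 0.001844 + 0.1617 = 0.1635 m·K/W
Q' = ΔT/ΣR = (91.8 °C − 31.2 °C)/0.1635 = 371 W/m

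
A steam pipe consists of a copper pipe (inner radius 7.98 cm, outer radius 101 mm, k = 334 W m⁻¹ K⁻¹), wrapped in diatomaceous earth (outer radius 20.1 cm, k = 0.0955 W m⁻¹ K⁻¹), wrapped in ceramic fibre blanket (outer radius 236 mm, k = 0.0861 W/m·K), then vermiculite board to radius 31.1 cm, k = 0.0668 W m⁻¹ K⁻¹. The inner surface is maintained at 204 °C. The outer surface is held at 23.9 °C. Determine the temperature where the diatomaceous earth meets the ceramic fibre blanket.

Series thermal resistances, inner to outer:
  R'_copper = ln(0.101/0.0798)/(2πk) = 0.2356/(2π·334) = 1.123×10^-4 m·K/W
  R'_diatomaceous earth = ln(0.201/0.101)/(2πk) = 0.6882/(2π·0.0955) = 1.147 m·K/W
  R'_ceramic fibre blanket = ln(0.236/0.201)/(2πk) = 0.1605/(2π·0.0861) = 0.2967 m·K/W
  R'_vermiculite board = ln(0.311/0.236)/(2πk) = 0.2760/(2π·0.0668) = 0.6575 m·K/W
ΣR = 1.123×10^-4 + 1.147 + 0.2967 + 0.6575 = 2.101 m·K/W
Q' = ΔT/ΣR = (204 °C − 23.9 °C)/2.101 = 85.72 W/m
From the inner boundary to the diatomaceous earth/ceramic fibre blanket interface, ΣR_partial = 1.147 m·K/W.
T_interface = T_in − Q'·ΣR_partial = 204 °C − (85.72)(1.147) = 106 °C

T = 106 °C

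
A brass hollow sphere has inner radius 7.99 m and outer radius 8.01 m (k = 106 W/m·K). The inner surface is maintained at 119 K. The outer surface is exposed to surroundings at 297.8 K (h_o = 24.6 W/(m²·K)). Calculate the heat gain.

Q = 3530 kW

Treat each layer as a resistance in series:
  R_brass = (1/7.99 − 1/8.01)/(4πk) = 3.125×10^-4/(4π·106) = 2.346×10^-7 K/W
  R_conv,out = 1/(4πr²h) = 1/(4π·8.01²·24.6) = 5.042×10^-5 K/W
ΣR = 2.346×10^-7 + 5.042×10^-5 = 5.065×10^-5 K/W
Q = ΔT/ΣR = (119 K − 297.8 K)/5.065×10^-5 = -3.53×10^6 W
(Negative Q ⇒ heat flows inward; heat gain = 3.53×10^6 W.)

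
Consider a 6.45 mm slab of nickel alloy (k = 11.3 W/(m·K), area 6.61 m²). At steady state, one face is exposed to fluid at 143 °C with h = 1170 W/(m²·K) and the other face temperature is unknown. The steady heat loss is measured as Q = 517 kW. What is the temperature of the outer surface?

T_out = 31.5 °C

Sum the resistances:
  R_conv,in = 1/(hA) = 1/(1170·6.61) = 1.293×10^-4 K/W
  R_nickel alloy = L/(kA) = 0.00645/(11.3·6.61) = 8.635×10^-5 K/W
ΣR = 2.157×10^-4 K/W
ΔT = Q·ΣR = 5.17×10^5 × 2.157×10^-4 = 111.5 K
Heat flows outward, so T_out = T_in − ΔT = 143 − 111.5 = 31.5 °C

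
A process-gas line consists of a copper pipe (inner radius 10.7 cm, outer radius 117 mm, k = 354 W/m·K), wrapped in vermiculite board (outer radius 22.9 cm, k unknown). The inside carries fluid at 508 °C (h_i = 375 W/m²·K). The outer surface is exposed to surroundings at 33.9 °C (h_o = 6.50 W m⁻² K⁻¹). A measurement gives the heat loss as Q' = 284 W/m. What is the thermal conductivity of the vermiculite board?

k = 0.0686 W/m·K

ΣR = ΔT/Q' = |508 − 33.9|/284 = 1.669 m·K/W
Known resistances:
  R'_conv,in = 1/(2πr h) = 1/(2π·0.107·375) = 0.003966 m·K/W
  R'_copper = ln(0.117/0.107)/(2πk) = 0.08935/(2π·354) = 4.017×10^-5 m·K/W
  R'_conv,out = 1/(2πr h) = 1/(2π·0.229·6.50) = 0.1069 m·K/W
R_vermiculite board = ΣR − ΣR_known = 1.669 − 0.1109 = 1.558 m·K/W
ln(r₂/r₁)/(2πk) = 1.558 ⇒ k = 0.6715/(2π·1.558) = 0.0686 W/m·K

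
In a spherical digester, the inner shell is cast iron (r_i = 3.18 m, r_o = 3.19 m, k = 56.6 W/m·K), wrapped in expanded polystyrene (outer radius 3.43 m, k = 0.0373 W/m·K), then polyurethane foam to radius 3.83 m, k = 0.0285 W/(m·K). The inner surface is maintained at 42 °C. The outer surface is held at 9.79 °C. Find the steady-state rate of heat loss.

Resistance network (inner→outer):
  R_cast iron = (1/3.18 − 1/3.19)/(4πk) = 9.858×10^-4/(4π·56.6) = 1.386×10^-6 K/W
  R_expanded polystyrene = (1/3.19 − 1/3.43)/(4πk) = 0.02193/(4π·0.0373) = 0.04680 K/W
  R_polyurethane foam = (1/3.43 − 1/3.83)/(4πk) = 0.03045/(4π·0.0285) = 0.08502 K/W
ΣR = 1.386×10^-6 + 0.04680 + 0.08502 = 0.1318 K/W
Q = ΔT/ΣR = (42 °C − 9.79 °C)/0.1318 = 244 W

Q = 244 W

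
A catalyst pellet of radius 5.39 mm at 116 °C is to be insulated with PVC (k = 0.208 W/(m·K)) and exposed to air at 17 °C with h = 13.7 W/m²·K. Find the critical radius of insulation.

For a sphere, r_cr = 2k_ins/h = 2·0.208/13.7 = 0.0304 m = 3.04 cm

r_cr = 3.04 cm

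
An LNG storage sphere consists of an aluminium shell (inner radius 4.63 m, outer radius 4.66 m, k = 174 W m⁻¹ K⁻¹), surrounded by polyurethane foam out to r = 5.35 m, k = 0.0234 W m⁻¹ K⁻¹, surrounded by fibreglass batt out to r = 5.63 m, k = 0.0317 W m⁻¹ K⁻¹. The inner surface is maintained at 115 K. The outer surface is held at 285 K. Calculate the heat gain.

Q = 1450 W

Resistance network (inner→outer):
  R_aluminium = (1/4.63 − 1/4.66)/(4πk) = 0.001390/(4π·174) = 6.359×10^-7 K/W
  R_polyurethane foam = (1/4.66 − 1/5.35)/(4πk) = 0.02768/(4π·0.0234) = 0.09412 K/W
  R_fibreglass batt = (1/5.35 − 1/5.63)/(4πk) = 0.009296/(4π·0.0317) = 0.02334 K/W
ΣR = 6.359×10^-7 + 0.09412 + 0.02334 = 0.1175 K/W
Q = ΔT/ΣR = (115 K − 285 K)/0.1175 = -1450 W
(Negative Q ⇒ heat flows inward; heat gain = 1450 W.)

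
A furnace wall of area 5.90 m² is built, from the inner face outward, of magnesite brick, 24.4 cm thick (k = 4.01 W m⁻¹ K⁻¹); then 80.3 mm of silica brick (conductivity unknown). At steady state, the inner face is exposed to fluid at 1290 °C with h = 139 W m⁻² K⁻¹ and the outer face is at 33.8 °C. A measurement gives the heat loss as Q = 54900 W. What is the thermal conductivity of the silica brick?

k = 1.20 W/m·K

ΣR = ΔT/Q = |1290 − 33.8|/54900 = 0.02288 K/W
Known resistances:
  R_conv,in = 1/(hA) = 1/(139·5.90) = 0.001219 K/W
  R_magnesite brick = L/(kA) = 0.244/(4.01·5.90) = 0.01031 K/W
R_silica brick = ΣR − ΣR_known = 0.02288 − 0.01153 = 0.01135 K/W
L/(kA) = 0.01135 ⇒ k = 0.0803/(0.01135·5.90) = 1.20 W/m·K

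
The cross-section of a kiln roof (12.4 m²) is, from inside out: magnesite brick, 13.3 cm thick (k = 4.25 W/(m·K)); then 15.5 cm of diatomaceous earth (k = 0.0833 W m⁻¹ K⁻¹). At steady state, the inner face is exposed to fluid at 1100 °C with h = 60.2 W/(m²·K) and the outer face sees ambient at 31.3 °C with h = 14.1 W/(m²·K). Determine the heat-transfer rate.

Q = 6690 W

Series thermal resistances, inner to outer:
  R_conv,in = 1/(hA) = 1/(60.2·12.4) = 0.001340 K/W
  R_magnesite brick = L/(kA) = 0.133/(4.25·12.4) = 0.002524 K/W
  R_diatomaceous earth = L/(kA) = 0.155/(0.0833·12.4) = 0.1501 K/W
  R_conv,out = 1/(hA) = 1/(14.1·12.4) = 0.005720 K/W
ΣR = 0.001340 + 0.002524 + 0.1501 + 0.005720 = 0.1597 K/W
Q = ΔT/ΣR = (1100 °C − 31.3 °C)/0.1597 = 6690 W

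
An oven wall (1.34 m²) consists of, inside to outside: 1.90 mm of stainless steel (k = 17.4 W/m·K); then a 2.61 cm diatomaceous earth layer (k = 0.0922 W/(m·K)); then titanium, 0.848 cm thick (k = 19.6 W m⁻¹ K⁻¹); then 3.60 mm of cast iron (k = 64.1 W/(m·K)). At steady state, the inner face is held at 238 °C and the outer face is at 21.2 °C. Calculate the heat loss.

Q = 1020 W

Treat each layer as a resistance in series:
  R_stainless steel = L/(kA) = 0.00190/(17.4·1.34) = 8.149×10^-5 K/W
  R_diatomaceous earth = L/(kA) = 0.0261/(0.0922·1.34) = 0.2113 K/W
  R_titanium = L/(kA) = 0.00848/(19.6·1.34) = 3.229×10^-4 K/W
  R_cast iron = L/(kA) = 0.00360/(64.1·1.34) = 4.191×10^-5 K/W
ΣR = 8.149×10^-5 + 0.2113 + 3.229×10^-4 + 4.191×10^-5 = 0.2117 K/W
Q = ΔT/ΣR = (238 °C − 21.2 °C)/0.2117 = 1020 W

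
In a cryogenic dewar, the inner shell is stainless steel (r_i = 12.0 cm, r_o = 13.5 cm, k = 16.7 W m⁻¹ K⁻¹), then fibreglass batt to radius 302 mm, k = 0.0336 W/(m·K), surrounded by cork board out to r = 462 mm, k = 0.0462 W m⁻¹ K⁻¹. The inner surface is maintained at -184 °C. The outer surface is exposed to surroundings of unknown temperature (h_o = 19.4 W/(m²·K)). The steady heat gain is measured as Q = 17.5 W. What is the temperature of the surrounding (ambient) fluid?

Sum the resistances:
  R_stainless steel = (1/0.120 − 1/0.135)/(4πk) = 0.9259/(4π·16.7) = 0.004412 K/W
  R_fibreglass batt = (1/0.135 − 1/0.302)/(4πk) = 4.096/(4π·0.0336) = 9.701 K/W
  R_cork board = (1/0.302 − 1/0.462)/(4πk) = 1.147/(4π·0.0462) = 1.975 K/W
  R_conv,out = 1/(4πr²h) = 1/(4π·0.462²·19.4) = 0.01922 K/W
ΣR = 11.70 K/W
ΔT = Q·ΣR = 17.5 × 11.70 = 204.8 K
Heat flows inward, so T_out = T_in + ΔT = -184 + 204.8 = 20.8 °C

T_out = 20.8 °C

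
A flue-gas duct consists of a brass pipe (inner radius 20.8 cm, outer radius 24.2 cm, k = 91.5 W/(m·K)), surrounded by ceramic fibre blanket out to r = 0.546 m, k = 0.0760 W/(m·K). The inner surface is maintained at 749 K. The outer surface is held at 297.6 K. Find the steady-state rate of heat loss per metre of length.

Q' = 265 W/m

Series thermal resistances, inner to outer:
  R'_brass = ln(0.242/0.208)/(2πk) = 0.1514/(2π·91.5) = 2.633×10^-4 m·K/W
  R'_ceramic fibre blanket = ln(0.546/0.242)/(2πk) = 0.8137/(2π·0.0760) = 1.704 m·K/W
ΣR = 2.633×10^-4 + 1.704 = 1.704 m·K/W
Q' = ΔT/ΣR = (749 K − 297.6 K)/1.704 = 265 W/m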